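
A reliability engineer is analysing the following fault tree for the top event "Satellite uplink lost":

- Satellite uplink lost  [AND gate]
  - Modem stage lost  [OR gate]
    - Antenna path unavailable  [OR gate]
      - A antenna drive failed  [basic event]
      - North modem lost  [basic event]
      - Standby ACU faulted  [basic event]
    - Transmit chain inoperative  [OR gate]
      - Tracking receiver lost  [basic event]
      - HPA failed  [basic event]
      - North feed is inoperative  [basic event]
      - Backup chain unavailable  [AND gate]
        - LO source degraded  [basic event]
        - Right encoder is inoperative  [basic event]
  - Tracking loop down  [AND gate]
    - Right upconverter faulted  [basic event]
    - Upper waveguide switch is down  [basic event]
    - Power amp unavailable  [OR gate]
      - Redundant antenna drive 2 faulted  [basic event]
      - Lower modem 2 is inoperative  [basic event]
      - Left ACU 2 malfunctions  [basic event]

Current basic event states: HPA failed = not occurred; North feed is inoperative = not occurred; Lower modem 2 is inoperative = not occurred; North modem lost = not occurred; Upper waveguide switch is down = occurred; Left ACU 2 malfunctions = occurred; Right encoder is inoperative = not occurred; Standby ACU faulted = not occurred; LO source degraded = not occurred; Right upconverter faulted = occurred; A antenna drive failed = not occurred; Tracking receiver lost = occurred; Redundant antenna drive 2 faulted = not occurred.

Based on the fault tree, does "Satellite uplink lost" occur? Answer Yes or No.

Antenna path unavailable [OR]: A antenna drive failed=not, North modem lost=not, Standby ACU faulted=not → no input occurs → does not occur.
Backup chain unavailable [AND]: LO source degraded=not, Right encoder is inoperative=not → not all inputs occur → does not occur.
Transmit chain inoperative [OR]: Tracking receiver lost=occurs, HPA failed=not, North feed is inoperative=not, Backup chain unavailable=not → at least one input occurs → occurs.
Modem stage lost [OR]: Antenna path unavailable=not, Transmit chain inoperative=occurs → at least one input occurs → occurs.
Power amp unavailable [OR]: Redundant antenna drive 2 faulted=not, Lower modem 2 is inoperative=not, Left ACU 2 malfunctions=occurs → at least one input occurs → occurs.
Tracking loop down [AND]: Right upconverter faulted=occurs, Upper waveguide switch is down=occurs, Power amp unavailable=occurs → all inputs occur → occurs.
Satellite uplink lost [AND]: Modem stage lost=occurs, Tracking loop down=occurs → all inputs occur → occurs.

Yes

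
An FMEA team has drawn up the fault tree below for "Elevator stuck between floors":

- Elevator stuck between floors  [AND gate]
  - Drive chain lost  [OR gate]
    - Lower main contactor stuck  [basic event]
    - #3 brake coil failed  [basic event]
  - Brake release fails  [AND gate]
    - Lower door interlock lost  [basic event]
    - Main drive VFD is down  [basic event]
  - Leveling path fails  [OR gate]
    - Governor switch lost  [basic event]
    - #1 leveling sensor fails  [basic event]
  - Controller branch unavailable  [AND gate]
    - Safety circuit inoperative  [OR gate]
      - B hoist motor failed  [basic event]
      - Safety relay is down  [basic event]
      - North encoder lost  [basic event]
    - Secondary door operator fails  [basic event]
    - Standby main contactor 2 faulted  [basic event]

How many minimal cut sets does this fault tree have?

12

Drive chain lost [OR]: union of children's cut sets → 2 cut set(s).
Brake release fails [AND]: one cut set from each child combined → 1 × 1 = 1 cut set(s).
Leveling path fails [OR]: union of children's cut sets → 2 cut set(s).
Safety circuit inoperative [OR]: union of children's cut sets → 3 cut set(s).
Controller branch unavailable [AND]: one cut set from each child combined → 3 × 1 × 1 = 3 cut set(s).
Elevator stuck between floors [AND]: one cut set from each child combined → 2 × 1 × 2 × 3 = 12 cut set(s).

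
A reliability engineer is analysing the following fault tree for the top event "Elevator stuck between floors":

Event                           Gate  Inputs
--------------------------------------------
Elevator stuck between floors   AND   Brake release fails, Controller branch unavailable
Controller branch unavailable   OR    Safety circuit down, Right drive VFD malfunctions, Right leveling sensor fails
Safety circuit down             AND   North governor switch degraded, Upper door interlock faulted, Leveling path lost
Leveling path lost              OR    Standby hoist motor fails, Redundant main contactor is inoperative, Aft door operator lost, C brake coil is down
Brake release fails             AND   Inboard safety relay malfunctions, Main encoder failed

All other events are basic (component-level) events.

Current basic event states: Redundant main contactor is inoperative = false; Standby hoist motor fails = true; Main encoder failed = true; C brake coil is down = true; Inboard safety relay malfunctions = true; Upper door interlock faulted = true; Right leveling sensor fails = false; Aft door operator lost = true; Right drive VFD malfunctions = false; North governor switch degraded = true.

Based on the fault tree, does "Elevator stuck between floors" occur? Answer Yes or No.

Yes

Brake release fails [AND]: Inboard safety relay malfunctions=occurs, Main encoder failed=occurs → all inputs occur → occurs.
Leveling path lost [OR]: Standby hoist motor fails=occurs, Redundant main contactor is inoperative=not, Aft door operator lost=occurs, C brake coil is down=occurs → at least one input occurs → occurs.
Safety circuit down [AND]: North governor switch degraded=occurs, Upper door interlock faulted=occurs, Leveling path lost=occurs → all inputs occur → occurs.
Controller branch unavailable [OR]: Safety circuit down=occurs, Right drive VFD malfunctions=not, Right leveling sensor fails=not → at least one input occurs → occurs.
Elevator stuck between floors [AND]: Brake release fails=occurs, Controller branch unavailable=occurs → all inputs occur → occurs.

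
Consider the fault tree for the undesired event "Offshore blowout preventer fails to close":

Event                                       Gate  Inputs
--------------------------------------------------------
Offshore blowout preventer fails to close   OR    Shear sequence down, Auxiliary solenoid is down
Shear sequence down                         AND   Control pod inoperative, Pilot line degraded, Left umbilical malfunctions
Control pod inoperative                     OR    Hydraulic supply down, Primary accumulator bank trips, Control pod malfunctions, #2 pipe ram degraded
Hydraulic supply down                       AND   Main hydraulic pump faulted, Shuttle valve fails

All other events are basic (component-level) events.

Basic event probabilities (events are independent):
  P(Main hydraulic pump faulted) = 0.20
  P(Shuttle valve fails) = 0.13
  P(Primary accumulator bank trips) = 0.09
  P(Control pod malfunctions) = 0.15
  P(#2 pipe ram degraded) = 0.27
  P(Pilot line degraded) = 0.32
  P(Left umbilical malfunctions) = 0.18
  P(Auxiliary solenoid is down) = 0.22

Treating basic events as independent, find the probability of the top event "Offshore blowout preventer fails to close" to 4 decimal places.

0.2402

P(Hydraulic supply down) [AND] = 0.20 × 0.13 = 0.026000
P(Control pod inoperative) [OR] = 1 − (1−0.026000) × (1−0.09) × (1−0.15) × (1−0.27) = 0.450026
P(Shear sequence down) [AND] = 0.450026 × 0.32 × 0.18 = 0.025921
P(Offshore blowout preventer fails to close) [OR] = 1 − (1−0.025921) × (1−0.22) = 0.240218
Rounded to 4 decimal places: P(Offshore blowout preventer fails to close) ≈ 0.2402.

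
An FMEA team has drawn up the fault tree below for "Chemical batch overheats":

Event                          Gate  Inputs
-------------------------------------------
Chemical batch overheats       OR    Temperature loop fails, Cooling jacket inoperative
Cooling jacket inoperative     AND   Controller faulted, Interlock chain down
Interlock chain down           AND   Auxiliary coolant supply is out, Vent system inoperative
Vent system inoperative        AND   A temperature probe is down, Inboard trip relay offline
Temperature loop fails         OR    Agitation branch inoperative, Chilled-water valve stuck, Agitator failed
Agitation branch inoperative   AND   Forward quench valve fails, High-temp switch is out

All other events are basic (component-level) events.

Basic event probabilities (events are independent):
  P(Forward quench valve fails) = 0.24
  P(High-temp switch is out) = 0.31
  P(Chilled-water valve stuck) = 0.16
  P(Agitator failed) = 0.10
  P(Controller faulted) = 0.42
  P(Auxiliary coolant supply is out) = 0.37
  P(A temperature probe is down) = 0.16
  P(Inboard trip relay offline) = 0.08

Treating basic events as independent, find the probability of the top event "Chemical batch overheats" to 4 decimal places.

P(Agitation branch inoperative) [AND] = 0.24 × 0.31 = 0.074400
P(Temperature loop fails) [OR] = 1 − (1−0.074400) × (1−0.16) × (1−0.10) = 0.300246
P(Vent system inoperative) [AND] = 0.16 × 0.08 = 0.012800
P(Interlock chain down) [AND] = 0.37 × 0.012800 = 0.004736
P(Cooling jacket inoperative) [AND] = 0.42 × 0.004736 = 0.001989
P(Chemical batch overheats) [OR] = 1 − (1−0.300246) × (1−0.001989) = 0.301638
Rounded to 4 decimal places: P(Chemical batch overheats) ≈ 0.3016.

0.3016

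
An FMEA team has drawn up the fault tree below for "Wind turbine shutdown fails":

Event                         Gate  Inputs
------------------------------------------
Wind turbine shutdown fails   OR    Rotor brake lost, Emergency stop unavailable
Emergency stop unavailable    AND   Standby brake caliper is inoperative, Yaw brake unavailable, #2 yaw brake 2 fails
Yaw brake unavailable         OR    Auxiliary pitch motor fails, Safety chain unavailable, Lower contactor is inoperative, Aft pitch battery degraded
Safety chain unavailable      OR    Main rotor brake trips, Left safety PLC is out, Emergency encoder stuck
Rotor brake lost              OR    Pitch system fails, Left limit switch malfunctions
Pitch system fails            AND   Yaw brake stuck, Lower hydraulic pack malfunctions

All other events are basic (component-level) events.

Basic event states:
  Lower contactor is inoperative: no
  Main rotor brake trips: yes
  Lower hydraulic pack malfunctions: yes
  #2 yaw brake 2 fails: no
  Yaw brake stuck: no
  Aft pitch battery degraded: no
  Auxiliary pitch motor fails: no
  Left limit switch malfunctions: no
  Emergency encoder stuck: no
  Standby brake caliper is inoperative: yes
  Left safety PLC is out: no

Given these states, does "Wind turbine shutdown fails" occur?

Pitch system fails [AND]: Yaw brake stuck=not, Lower hydraulic pack malfunctions=occurs → not all inputs occur → does not occur.
Rotor brake lost [OR]: Pitch system fails=not, Left limit switch malfunctions=not → no input occurs → does not occur.
Safety chain unavailable [OR]: Main rotor brake trips=occurs, Left safety PLC is out=not, Emergency encoder stuck=not → at least one input occurs → occurs.
Yaw brake unavailable [OR]: Auxiliary pitch motor fails=not, Safety chain unavailable=occurs, Lower contactor is inoperative=not, Aft pitch battery degraded=not → at least one input occurs → occurs.
Emergency stop unavailable [AND]: Standby brake caliper is inoperative=occurs, Yaw brake unavailable=occurs, #2 yaw brake 2 fails=not → not all inputs occur → does not occur.
Wind turbine shutdown fails [OR]: Rotor brake lost=not, Emergency stop unavailable=not → no input occurs → does not occur.

No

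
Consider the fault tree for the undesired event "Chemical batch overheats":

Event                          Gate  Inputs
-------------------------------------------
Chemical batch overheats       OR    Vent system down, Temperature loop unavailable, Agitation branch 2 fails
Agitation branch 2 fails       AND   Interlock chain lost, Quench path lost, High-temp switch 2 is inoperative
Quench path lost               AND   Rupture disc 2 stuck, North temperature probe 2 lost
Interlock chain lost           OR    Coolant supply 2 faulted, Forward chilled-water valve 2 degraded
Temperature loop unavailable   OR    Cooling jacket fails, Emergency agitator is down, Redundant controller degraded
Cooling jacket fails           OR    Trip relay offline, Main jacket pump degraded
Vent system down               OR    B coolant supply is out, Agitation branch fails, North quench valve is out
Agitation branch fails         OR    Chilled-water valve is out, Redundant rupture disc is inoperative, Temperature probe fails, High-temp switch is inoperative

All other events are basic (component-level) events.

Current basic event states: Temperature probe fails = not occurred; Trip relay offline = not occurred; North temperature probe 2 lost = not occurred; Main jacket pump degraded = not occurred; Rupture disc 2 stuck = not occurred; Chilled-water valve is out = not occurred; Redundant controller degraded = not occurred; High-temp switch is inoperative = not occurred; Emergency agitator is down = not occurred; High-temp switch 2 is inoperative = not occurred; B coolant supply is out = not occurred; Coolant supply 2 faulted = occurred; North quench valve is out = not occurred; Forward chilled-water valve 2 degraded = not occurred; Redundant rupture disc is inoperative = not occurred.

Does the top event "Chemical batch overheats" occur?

No

Agitation branch fails [OR]: Chilled-water valve is out=not, Redundant rupture disc is inoperative=not, Temperature probe fails=not, High-temp switch is inoperative=not → no input occurs → does not occur.
Vent system down [OR]: B coolant supply is out=not, Agitation branch fails=not, North quench valve is out=not → no input occurs → does not occur.
Cooling jacket fails [OR]: Trip relay offline=not, Main jacket pump degraded=not → no input occurs → does not occur.
Temperature loop unavailable [OR]: Cooling jacket fails=not, Emergency agitator is down=not, Redundant controller degraded=not → no input occurs → does not occur.
Interlock chain lost [OR]: Coolant supply 2 faulted=occurs, Forward chilled-water valve 2 degraded=not → at least one input occurs → occurs.
Quench path lost [AND]: Rupture disc 2 stuck=not, North temperature probe 2 lost=not → not all inputs occur → does not occur.
Agitation branch 2 fails [AND]: Interlock chain lost=occurs, Quench path lost=not, High-temp switch 2 is inoperative=not → not all inputs occur → does not occur.
Chemical batch overheats [OR]: Vent system down=not, Temperature loop unavailable=not, Agitation branch 2 fails=not → no input occurs → does not occur.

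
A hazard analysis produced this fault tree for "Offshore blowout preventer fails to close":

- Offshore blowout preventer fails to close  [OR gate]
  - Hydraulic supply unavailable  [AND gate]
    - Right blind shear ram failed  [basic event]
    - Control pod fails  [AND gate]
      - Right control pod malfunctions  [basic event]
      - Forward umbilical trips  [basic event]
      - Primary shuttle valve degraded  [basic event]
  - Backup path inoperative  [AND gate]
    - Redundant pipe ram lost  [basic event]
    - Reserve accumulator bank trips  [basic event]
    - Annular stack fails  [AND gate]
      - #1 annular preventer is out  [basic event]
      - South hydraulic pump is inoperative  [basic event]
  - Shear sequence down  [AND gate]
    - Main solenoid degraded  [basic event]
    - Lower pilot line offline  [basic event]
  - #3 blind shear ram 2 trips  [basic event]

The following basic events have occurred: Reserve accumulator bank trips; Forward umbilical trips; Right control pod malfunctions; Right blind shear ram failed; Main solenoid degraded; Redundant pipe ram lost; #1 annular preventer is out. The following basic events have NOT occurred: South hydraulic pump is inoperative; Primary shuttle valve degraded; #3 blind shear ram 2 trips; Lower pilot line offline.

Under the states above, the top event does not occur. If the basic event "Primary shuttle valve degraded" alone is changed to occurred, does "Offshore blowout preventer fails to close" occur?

Counterfactual: set "Primary shuttle valve degraded" to occurred.
Control pod fails [AND]: Right control pod malfunctions=occurs, Forward umbilical trips=occurs, Primary shuttle valve degraded=occurs → all inputs occur → occurs.
Hydraulic supply unavailable [AND]: Right blind shear ram failed=occurs, Control pod fails=occurs → all inputs occur → occurs.
Annular stack fails [AND]: #1 annular preventer is out=occurs, South hydraulic pump is inoperative=not → not all inputs occur → does not occur.
Backup path inoperative [AND]: Redundant pipe ram lost=occurs, Reserve accumulator bank trips=occurs, Annular stack fails=not → not all inputs occur → does not occur.
Shear sequence down [AND]: Main solenoid degraded=occurs, Lower pilot line offline=not → not all inputs occur → does not occur.
Offshore blowout preventer fails to close [OR]: Hydraulic supply unavailable=occurs, Backup path inoperative=not, Shear sequence down=not, #3 blind shear ram 2 trips=not → at least one input occurs → occurs.

Yes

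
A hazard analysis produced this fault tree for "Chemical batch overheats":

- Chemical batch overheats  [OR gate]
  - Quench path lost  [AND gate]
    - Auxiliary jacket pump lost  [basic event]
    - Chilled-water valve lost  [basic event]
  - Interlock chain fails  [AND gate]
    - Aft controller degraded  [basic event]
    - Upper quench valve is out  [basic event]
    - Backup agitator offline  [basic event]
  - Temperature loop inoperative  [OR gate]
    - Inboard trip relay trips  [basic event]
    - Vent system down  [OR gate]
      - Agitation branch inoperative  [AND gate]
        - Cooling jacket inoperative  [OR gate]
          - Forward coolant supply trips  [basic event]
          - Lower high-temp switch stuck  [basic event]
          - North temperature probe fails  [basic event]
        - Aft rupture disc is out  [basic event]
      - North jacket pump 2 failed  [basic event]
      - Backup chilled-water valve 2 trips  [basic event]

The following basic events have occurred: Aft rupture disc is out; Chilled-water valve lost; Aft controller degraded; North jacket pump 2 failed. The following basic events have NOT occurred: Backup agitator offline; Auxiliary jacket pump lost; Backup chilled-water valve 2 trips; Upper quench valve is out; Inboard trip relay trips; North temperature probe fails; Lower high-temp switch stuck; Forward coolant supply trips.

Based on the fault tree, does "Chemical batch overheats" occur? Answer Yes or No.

Quench path lost [AND]: Auxiliary jacket pump lost=not, Chilled-water valve lost=occurs → not all inputs occur → does not occur.
Interlock chain fails [AND]: Aft controller degraded=occurs, Upper quench valve is out=not, Backup agitator offline=not → not all inputs occur → does not occur.
Cooling jacket inoperative [OR]: Forward coolant supply trips=not, Lower high-temp switch stuck=not, North temperature probe fails=not → no input occurs → does not occur.
Agitation branch inoperative [AND]: Cooling jacket inoperative=not, Aft rupture disc is out=occurs → not all inputs occur → does not occur.
Vent system down [OR]: Agitation branch inoperative=not, North jacket pump 2 failed=occurs, Backup chilled-water valve 2 trips=not → at least one input occurs → occurs.
Temperature loop inoperative [OR]: Inboard trip relay trips=not, Vent system down=occurs → at least one input occurs → occurs.
Chemical batch overheats [OR]: Quench path lost=not, Interlock chain fails=not, Temperature loop inoperative=occurs → at least one input occurs → occurs.

Yes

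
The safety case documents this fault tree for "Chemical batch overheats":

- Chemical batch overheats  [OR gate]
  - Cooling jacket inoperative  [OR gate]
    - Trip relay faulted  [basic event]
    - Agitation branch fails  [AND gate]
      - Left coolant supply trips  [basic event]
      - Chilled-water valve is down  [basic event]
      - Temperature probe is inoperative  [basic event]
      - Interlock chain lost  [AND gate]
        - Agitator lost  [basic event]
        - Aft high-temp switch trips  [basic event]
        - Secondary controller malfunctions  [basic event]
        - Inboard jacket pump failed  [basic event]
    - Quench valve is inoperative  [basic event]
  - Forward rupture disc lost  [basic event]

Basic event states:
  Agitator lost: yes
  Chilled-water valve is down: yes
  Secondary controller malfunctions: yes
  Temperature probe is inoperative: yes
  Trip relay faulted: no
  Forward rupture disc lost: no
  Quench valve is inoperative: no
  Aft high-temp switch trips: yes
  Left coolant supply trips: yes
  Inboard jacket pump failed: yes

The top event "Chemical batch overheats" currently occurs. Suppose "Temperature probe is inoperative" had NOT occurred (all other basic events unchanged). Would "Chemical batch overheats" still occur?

No

Counterfactual: set "Temperature probe is inoperative" to not occurred.
Interlock chain lost [AND]: Agitator lost=occurs, Aft high-temp switch trips=occurs, Secondary controller malfunctions=occurs, Inboard jacket pump failed=occurs → all inputs occur → occurs.
Agitation branch fails [AND]: Left coolant supply trips=occurs, Chilled-water valve is down=occurs, Temperature probe is inoperative=not, Interlock chain lost=occurs → not all inputs occur → does not occur.
Cooling jacket inoperative [OR]: Trip relay faulted=not, Agitation branch fails=not, Quench valve is inoperative=not → no input occurs → does not occur.
Chemical batch overheats [OR]: Cooling jacket inoperative=not, Forward rupture disc lost=not → no input occurs → does not occur.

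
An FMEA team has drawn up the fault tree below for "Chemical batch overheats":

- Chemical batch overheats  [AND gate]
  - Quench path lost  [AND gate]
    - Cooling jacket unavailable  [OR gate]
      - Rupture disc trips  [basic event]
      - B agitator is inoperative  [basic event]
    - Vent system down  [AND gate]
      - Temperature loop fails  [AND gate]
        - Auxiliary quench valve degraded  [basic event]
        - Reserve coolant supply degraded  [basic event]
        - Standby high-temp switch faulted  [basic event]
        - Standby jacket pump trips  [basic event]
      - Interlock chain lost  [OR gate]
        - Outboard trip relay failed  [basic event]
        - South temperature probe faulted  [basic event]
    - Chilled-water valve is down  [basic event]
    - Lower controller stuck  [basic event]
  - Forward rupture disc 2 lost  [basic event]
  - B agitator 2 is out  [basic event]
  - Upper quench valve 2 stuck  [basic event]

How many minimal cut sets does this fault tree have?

Cooling jacket unavailable [OR]: union of children's cut sets → 2 cut set(s).
Temperature loop fails [AND]: one cut set from each child combined → 1 × 1 × 1 × 1 = 1 cut set(s).
Interlock chain lost [OR]: union of children's cut sets → 2 cut set(s).
Vent system down [AND]: one cut set from each child combined → 1 × 2 = 2 cut set(s).
Quench path lost [AND]: one cut set from each child combined → 2 × 2 × 1 × 1 = 4 cut set(s).
Chemical batch overheats [AND]: one cut set from each child combined → 4 × 1 × 1 × 1 = 4 cut set(s).
Minimal cut sets: {Auxiliary quench valve degraded, B agitator 2 is out, Chilled-water valve is down, Forward rupture disc 2 lost, Lower controller stuck, Outboard trip relay failed, Reserve coolant supply degraded, Rupture disc trips, Standby high-temp switch faulted, Standby jacket pump trips, Upper quench valve 2 stuck}; {Auxiliary quench valve degraded, B agitator 2 is out, Chilled-water valve is down, Forward rupture disc 2 lost, Lower controller stuck, Reserve coolant supply degraded, Rupture disc trips, South temperature probe faulted, Standby high-temp switch faulted, Standby jacket pump trips, Upper quench valve 2 stuck}; {Auxiliary quench valve degraded, B agitator 2 is out, B agitator is inoperative, Chilled-water valve is down, Forward rupture disc 2 lost, Lower controller stuck, Outboard trip relay failed, Reserve coolant supply degraded, Standby high-temp switch faulted, Standby jacket pump trips, Upper quench valve 2 stuck}; {Auxiliary quench valve degraded, B agitator 2 is out, B agitator is inoperative, Chilled-water valve is down, Forward rupture disc 2 lost, Lower controller stuck, Reserve coolant supply degraded, South temperature probe faulted, Standby high-temp switch faulted, Standby jacket pump trips, Upper quench valve 2 stuck}.

4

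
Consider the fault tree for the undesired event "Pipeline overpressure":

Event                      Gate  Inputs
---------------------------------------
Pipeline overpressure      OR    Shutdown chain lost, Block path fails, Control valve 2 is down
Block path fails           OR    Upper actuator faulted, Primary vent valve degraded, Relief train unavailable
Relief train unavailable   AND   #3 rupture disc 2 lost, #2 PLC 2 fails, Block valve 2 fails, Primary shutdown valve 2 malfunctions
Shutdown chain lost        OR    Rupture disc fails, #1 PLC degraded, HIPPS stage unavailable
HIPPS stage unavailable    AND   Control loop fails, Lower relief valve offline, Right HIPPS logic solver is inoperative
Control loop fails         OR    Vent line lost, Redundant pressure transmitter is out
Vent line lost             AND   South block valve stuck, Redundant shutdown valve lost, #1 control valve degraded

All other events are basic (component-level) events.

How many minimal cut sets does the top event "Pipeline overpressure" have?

Vent line lost [AND]: one cut set from each child combined → 1 × 1 × 1 = 1 cut set(s).
Control loop fails [OR]: union of children's cut sets → 2 cut set(s).
HIPPS stage unavailable [AND]: one cut set from each child combined → 2 × 1 × 1 = 2 cut set(s).
Shutdown chain lost [OR]: union of children's cut sets → 4 cut set(s).
Relief train unavailable [AND]: one cut set from each child combined → 1 × 1 × 1 × 1 = 1 cut set(s).
Block path fails [OR]: union of children's cut sets → 3 cut set(s).
Pipeline overpressure [OR]: union of children's cut sets → 8 cut set(s).
Minimal cut sets: {Rupture disc fails}; {#1 PLC degraded}; {#1 control valve degraded, Lower relief valve offline, Redundant shutdown valve lost, Right HIPPS logic solver is inoperative, South block valve stuck}; {Lower relief valve offline, Redundant pressure transmitter is out, Right HIPPS logic solver is inoperative}; {Upper actuator faulted}; {Primary vent valve degraded}; {#2 PLC 2 fails, #3 rupture disc 2 lost, Block valve 2 fails, Primary shutdown valve 2 malfunctions}; {Control valve 2 is down}.

8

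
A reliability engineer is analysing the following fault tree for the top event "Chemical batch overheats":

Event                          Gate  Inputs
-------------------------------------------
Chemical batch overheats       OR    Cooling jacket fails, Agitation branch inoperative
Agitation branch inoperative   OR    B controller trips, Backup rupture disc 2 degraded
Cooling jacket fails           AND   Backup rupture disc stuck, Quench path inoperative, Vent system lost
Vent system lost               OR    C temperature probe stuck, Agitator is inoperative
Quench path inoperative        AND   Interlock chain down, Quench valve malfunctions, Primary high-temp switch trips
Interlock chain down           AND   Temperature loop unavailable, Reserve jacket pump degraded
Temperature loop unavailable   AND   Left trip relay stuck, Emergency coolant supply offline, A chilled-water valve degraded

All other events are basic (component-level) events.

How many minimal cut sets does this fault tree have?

Temperature loop unavailable [AND]: one cut set from each child combined → 1 × 1 × 1 = 1 cut set(s).
Interlock chain down [AND]: one cut set from each child combined → 1 × 1 = 1 cut set(s).
Quench path inoperative [AND]: one cut set from each child combined → 1 × 1 × 1 = 1 cut set(s).
Vent system lost [OR]: union of children's cut sets → 2 cut set(s).
Cooling jacket fails [AND]: one cut set from each child combined → 1 × 1 × 2 = 2 cut set(s).
Agitation branch inoperative [OR]: union of children's cut sets → 2 cut set(s).
Chemical batch overheats [OR]: union of children's cut sets → 4 cut set(s).
Minimal cut sets: {A chilled-water valve degraded, Backup rupture disc stuck, C temperature probe stuck, Emergency coolant supply offline, Left trip relay stuck, Primary high-temp switch trips, Quench valve malfunctions, Reserve jacket pump degraded}; {A chilled-water valve degraded, Agitator is inoperative, Backup rupture disc stuck, Emergency coolant supply offline, Left trip relay stuck, Primary high-temp switch trips, Quench valve malfunctions, Reserve jacket pump degraded}; {B controller trips}; {Backup rupture disc 2 degraded}.

4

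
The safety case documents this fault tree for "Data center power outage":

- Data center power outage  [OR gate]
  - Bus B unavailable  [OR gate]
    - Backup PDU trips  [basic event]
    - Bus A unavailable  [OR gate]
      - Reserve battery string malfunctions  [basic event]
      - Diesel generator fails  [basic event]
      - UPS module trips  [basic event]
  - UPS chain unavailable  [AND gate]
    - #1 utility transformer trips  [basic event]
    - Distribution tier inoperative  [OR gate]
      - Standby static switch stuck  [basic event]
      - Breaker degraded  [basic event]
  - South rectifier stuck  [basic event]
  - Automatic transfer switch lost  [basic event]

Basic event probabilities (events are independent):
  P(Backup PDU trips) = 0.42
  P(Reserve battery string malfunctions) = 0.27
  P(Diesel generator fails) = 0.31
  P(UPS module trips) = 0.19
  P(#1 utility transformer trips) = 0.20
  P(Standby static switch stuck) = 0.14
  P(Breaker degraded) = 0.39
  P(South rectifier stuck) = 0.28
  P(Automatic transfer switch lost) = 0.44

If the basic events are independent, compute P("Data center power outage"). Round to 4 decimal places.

P(Bus A unavailable) [OR] = 1 − (1−0.27) × (1−0.31) × (1−0.19) = 0.592003
P(Bus B unavailable) [OR] = 1 − (1−0.42) × (1−0.592003) = 0.763362
P(Distribution tier inoperative) [OR] = 1 − (1−0.14) × (1−0.39) = 0.475400
P(UPS chain unavailable) [AND] = 0.20 × 0.475400 = 0.095080
P(Data center power outage) [OR] = 1 − (1−0.763362) × (1−0.095080) × (1−0.28) × (1−0.44) = 0.913659
Rounded to 4 decimal places: P(Data center power outage) ≈ 0.9137.

0.9137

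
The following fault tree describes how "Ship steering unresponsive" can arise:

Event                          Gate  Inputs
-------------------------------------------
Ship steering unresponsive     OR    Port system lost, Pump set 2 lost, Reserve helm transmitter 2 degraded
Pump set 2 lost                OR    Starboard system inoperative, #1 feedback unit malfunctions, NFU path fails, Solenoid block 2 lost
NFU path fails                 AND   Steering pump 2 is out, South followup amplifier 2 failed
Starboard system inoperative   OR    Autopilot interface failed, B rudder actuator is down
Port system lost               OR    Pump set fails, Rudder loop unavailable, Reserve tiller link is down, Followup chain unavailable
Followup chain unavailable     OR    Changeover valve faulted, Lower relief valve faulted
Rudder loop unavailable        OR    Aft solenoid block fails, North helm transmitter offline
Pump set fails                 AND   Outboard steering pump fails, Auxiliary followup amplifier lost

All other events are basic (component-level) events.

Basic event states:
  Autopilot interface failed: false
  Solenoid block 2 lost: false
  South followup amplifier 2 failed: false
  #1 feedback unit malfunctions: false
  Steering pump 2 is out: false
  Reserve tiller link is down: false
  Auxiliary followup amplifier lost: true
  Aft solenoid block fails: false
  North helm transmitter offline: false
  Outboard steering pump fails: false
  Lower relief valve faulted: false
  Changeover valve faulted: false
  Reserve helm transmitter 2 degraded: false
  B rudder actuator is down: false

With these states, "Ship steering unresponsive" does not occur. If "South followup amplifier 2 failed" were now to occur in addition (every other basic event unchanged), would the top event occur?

Counterfactual: set "South followup amplifier 2 failed" to occurred.
Pump set fails [AND]: Outboard steering pump fails=not, Auxiliary followup amplifier lost=occurs → not all inputs occur → does not occur.
Rudder loop unavailable [OR]: Aft solenoid block fails=not, North helm transmitter offline=not → no input occurs → does not occur.
Followup chain unavailable [OR]: Changeover valve faulted=not, Lower relief valve faulted=not → no input occurs → does not occur.
Port system lost [OR]: Pump set fails=not, Rudder loop unavailable=not, Reserve tiller link is down=not, Followup chain unavailable=not → no input occurs → does not occur.
Starboard system inoperative [OR]: Autopilot interface failed=not, B rudder actuator is down=not → no input occurs → does not occur.
NFU path fails [AND]: Steering pump 2 is out=not, South followup amplifier 2 failed=occurs → not all inputs occur → does not occur.
Pump set 2 lost [OR]: Starboard system inoperative=not, #1 feedback unit malfunctions=not, NFU path fails=not, Solenoid block 2 lost=not → no input occurs → does not occur.
Ship steering unresponsive [OR]: Port system lost=not, Pump set 2 lost=not, Reserve helm transmitter 2 degraded=not → no input occurs → does not occur.

No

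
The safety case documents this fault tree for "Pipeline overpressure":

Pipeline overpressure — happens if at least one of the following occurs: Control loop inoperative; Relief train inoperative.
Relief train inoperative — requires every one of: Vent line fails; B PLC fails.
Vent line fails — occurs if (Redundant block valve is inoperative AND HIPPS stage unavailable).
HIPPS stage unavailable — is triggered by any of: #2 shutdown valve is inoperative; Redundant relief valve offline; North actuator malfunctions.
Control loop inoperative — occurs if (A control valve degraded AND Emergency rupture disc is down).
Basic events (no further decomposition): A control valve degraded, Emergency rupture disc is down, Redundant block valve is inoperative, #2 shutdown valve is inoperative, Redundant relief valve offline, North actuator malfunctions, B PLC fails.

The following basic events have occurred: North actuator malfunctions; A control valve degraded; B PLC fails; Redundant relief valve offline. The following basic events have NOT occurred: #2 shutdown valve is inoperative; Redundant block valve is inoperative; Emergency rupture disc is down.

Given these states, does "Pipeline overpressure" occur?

No

Control loop inoperative [AND]: A control valve degraded=occurs, Emergency rupture disc is down=not → not all inputs occur → does not occur.
HIPPS stage unavailable [OR]: #2 shutdown valve is inoperative=not, Redundant relief valve offline=occurs, North actuator malfunctions=occurs → at least one input occurs → occurs.
Vent line fails [AND]: Redundant block valve is inoperative=not, HIPPS stage unavailable=occurs → not all inputs occur → does not occur.
Relief train inoperative [AND]: Vent line fails=not, B PLC fails=occurs → not all inputs occur → does not occur.
Pipeline overpressure [OR]: Control loop inoperative=not, Relief train inoperative=not → no input occurs → does not occur.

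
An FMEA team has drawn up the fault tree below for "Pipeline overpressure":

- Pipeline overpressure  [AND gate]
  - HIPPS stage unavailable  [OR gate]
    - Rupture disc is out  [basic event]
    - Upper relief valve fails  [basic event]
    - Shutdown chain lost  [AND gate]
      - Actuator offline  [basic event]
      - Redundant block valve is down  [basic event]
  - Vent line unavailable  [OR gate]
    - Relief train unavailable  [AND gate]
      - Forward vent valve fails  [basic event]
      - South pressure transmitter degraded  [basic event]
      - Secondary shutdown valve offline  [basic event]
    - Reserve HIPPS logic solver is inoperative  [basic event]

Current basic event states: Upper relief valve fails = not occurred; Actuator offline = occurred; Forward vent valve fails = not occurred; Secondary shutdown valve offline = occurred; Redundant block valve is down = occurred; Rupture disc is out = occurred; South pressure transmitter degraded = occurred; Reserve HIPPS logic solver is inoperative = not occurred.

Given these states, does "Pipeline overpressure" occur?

No

Shutdown chain lost [AND]: Actuator offline=occurs, Redundant block valve is down=occurs → all inputs occur → occurs.
HIPPS stage unavailable [OR]: Rupture disc is out=occurs, Upper relief valve fails=not, Shutdown chain lost=occurs → at least one input occurs → occurs.
Relief train unavailable [AND]: Forward vent valve fails=not, South pressure transmitter degraded=occurs, Secondary shutdown valve offline=occurs → not all inputs occur → does not occur.
Vent line unavailable [OR]: Relief train unavailable=not, Reserve HIPPS logic solver is inoperative=not → no input occurs → does not occur.
Pipeline overpressure [AND]: HIPPS stage unavailable=occurs, Vent line unavailable=not → not all inputs occur → does not occur.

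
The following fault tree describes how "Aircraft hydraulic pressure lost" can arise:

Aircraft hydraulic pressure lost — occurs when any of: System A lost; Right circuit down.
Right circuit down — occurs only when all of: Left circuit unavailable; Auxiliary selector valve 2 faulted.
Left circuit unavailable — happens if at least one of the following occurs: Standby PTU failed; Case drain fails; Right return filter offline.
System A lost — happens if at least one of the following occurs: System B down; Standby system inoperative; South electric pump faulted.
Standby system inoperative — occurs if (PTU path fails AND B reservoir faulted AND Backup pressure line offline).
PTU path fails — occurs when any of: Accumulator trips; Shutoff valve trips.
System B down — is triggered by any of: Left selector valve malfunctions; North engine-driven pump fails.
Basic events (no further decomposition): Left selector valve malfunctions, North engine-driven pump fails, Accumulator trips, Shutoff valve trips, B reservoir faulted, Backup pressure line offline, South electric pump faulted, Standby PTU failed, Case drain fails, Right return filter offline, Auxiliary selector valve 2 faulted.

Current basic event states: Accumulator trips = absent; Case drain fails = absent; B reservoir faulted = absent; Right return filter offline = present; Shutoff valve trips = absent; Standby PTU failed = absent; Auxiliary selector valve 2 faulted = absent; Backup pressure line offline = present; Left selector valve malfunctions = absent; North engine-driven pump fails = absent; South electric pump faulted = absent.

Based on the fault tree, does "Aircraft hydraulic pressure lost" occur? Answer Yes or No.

System B down [OR]: Left selector valve malfunctions=not, North engine-driven pump fails=not → no input occurs → does not occur.
PTU path fails [OR]: Accumulator trips=not, Shutoff valve trips=not → no input occurs → does not occur.
Standby system inoperative [AND]: PTU path fails=not, B reservoir faulted=not, Backup pressure line offline=occurs → not all inputs occur → does not occur.
System A lost [OR]: System B down=not, Standby system inoperative=not, South electric pump faulted=not → no input occurs → does not occur.
Left circuit unavailable [OR]: Standby PTU failed=not, Case drain fails=not, Right return filter offline=occurs → at least one input occurs → occurs.
Right circuit down [AND]: Left circuit unavailable=occurs, Auxiliary selector valve 2 faulted=not → not all inputs occur → does not occur.
Aircraft hydraulic pressure lost [OR]: System A lost=not, Right circuit down=not → no input occurs → does not occur.

No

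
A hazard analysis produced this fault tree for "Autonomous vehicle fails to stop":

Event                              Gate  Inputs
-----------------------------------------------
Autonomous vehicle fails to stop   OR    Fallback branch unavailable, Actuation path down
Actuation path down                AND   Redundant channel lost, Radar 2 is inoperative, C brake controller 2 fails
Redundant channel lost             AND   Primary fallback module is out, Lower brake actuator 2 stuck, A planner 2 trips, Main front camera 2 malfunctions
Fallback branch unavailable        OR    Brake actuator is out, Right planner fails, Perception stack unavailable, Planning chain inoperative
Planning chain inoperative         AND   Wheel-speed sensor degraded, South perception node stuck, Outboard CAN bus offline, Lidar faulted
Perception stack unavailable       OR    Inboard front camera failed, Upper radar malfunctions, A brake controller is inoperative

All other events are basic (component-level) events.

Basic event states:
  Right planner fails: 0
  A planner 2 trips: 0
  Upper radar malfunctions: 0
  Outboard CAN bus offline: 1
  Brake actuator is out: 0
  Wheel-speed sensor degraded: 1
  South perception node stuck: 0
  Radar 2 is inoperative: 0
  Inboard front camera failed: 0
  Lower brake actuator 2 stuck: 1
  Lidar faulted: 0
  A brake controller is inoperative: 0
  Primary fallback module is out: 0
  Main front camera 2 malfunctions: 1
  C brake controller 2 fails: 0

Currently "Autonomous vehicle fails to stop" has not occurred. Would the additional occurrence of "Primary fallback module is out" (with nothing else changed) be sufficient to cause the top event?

No

Counterfactual: set "Primary fallback module is out" to occurred.
Perception stack unavailable [OR]: Inboard front camera failed=not, Upper radar malfunctions=not, A brake controller is inoperative=not → no input occurs → does not occur.
Planning chain inoperative [AND]: Wheel-speed sensor degraded=occurs, South perception node stuck=not, Outboard CAN bus offline=occurs, Lidar faulted=not → not all inputs occur → does not occur.
Fallback branch unavailable [OR]: Brake actuator is out=not, Right planner fails=not, Perception stack unavailable=not, Planning chain inoperative=not → no input occurs → does not occur.
Redundant channel lost [AND]: Primary fallback module is out=occurs, Lower brake actuator 2 stuck=occurs, A planner 2 trips=not, Main front camera 2 malfunctions=occurs → not all inputs occur → does not occur.
Actuation path down [AND]: Redundant channel lost=not, Radar 2 is inoperative=not, C brake controller 2 fails=not → not all inputs occur → does not occur.
Autonomous vehicle fails to stop [OR]: Fallback branch unavailable=not, Actuation path down=not → no input occurs → does not occur.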